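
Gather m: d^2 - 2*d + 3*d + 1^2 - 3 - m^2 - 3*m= d^2 + d - m^2 - 3*m - 2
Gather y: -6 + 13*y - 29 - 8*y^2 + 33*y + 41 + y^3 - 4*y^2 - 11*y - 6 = y^3 - 12*y^2 + 35*y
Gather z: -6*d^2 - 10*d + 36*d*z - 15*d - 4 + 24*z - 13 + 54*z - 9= -6*d^2 - 25*d + z*(36*d + 78) - 26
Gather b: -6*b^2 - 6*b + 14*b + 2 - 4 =-6*b^2 + 8*b - 2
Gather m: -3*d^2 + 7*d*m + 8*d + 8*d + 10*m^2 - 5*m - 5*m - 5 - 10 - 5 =-3*d^2 + 16*d + 10*m^2 + m*(7*d - 10) - 20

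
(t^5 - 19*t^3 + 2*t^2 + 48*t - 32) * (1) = t^5 - 19*t^3 + 2*t^2 + 48*t - 32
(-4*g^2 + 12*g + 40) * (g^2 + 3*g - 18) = -4*g^4 + 148*g^2 - 96*g - 720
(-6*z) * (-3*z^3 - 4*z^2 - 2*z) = 18*z^4 + 24*z^3 + 12*z^2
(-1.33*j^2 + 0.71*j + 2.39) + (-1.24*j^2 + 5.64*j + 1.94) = -2.57*j^2 + 6.35*j + 4.33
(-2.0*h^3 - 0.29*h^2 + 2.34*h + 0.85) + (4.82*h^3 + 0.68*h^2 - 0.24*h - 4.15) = 2.82*h^3 + 0.39*h^2 + 2.1*h - 3.3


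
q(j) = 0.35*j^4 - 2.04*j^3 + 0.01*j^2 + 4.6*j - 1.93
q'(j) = 1.4*j^3 - 6.12*j^2 + 0.02*j + 4.6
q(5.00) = -14.93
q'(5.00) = 26.70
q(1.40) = 0.28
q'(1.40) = -3.53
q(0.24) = -0.85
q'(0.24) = 4.27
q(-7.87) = 2299.53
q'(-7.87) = -1057.03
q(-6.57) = 1198.93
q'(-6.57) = -656.73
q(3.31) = -18.56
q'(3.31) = -11.61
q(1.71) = -1.24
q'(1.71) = -6.26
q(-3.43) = 113.18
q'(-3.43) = -123.96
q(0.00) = -1.93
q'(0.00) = 4.60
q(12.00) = 3787.19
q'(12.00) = 1542.76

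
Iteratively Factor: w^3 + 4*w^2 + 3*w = (w + 3)*(w^2 + w) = w*(w + 3)*(w + 1)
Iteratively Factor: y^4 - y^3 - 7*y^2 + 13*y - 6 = (y - 1)*(y^3 - 7*y + 6) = (y - 1)^2*(y^2 + y - 6) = (y - 2)*(y - 1)^2*(y + 3)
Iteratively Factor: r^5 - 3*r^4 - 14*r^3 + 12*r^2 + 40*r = (r + 2)*(r^4 - 5*r^3 - 4*r^2 + 20*r) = r*(r + 2)*(r^3 - 5*r^2 - 4*r + 20) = r*(r - 2)*(r + 2)*(r^2 - 3*r - 10) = r*(r - 5)*(r - 2)*(r + 2)*(r + 2)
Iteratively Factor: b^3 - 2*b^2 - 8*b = (b)*(b^2 - 2*b - 8) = b*(b + 2)*(b - 4)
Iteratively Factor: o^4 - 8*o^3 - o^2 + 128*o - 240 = (o - 5)*(o^3 - 3*o^2 - 16*o + 48) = (o - 5)*(o - 4)*(o^2 + o - 12) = (o - 5)*(o - 4)*(o + 4)*(o - 3)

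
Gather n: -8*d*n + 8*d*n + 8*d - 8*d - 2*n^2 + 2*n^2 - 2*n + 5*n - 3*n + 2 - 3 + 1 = 0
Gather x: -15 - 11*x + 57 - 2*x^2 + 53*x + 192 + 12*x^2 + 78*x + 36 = 10*x^2 + 120*x + 270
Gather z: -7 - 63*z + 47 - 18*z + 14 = 54 - 81*z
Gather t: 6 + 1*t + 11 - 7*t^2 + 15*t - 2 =-7*t^2 + 16*t + 15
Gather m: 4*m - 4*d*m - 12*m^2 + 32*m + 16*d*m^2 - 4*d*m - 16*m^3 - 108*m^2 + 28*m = -16*m^3 + m^2*(16*d - 120) + m*(64 - 8*d)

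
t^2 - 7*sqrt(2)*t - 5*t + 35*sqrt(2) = (t - 5)*(t - 7*sqrt(2))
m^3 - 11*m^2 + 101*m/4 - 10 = (m - 8)*(m - 5/2)*(m - 1/2)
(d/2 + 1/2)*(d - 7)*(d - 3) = d^3/2 - 9*d^2/2 + 11*d/2 + 21/2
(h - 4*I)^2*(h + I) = h^3 - 7*I*h^2 - 8*h - 16*I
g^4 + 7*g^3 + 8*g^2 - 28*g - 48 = (g - 2)*(g + 2)*(g + 3)*(g + 4)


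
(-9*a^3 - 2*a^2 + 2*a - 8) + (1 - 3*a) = -9*a^3 - 2*a^2 - a - 7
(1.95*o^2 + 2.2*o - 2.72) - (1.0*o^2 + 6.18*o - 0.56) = 0.95*o^2 - 3.98*o - 2.16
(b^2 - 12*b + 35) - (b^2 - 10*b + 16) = 19 - 2*b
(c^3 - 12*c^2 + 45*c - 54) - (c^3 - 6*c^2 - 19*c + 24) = -6*c^2 + 64*c - 78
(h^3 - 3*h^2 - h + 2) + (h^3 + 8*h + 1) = 2*h^3 - 3*h^2 + 7*h + 3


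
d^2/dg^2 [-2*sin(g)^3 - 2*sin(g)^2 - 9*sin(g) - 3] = 18*sin(g)^3 + 8*sin(g)^2 - 3*sin(g) - 4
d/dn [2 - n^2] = -2*n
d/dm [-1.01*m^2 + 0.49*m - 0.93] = 0.49 - 2.02*m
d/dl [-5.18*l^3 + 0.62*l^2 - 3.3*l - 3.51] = -15.54*l^2 + 1.24*l - 3.3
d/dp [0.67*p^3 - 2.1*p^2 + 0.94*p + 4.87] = 2.01*p^2 - 4.2*p + 0.94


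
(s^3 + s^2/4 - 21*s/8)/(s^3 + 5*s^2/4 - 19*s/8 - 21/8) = s/(s + 1)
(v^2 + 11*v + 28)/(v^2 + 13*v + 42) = (v + 4)/(v + 6)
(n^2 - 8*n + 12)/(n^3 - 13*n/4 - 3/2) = 4*(n - 6)/(4*n^2 + 8*n + 3)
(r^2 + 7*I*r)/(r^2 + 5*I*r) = (r + 7*I)/(r + 5*I)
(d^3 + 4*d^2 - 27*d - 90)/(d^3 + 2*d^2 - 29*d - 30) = (d + 3)/(d + 1)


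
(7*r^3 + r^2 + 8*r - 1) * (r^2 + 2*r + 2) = 7*r^5 + 15*r^4 + 24*r^3 + 17*r^2 + 14*r - 2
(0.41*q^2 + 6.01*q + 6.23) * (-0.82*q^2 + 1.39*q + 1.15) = -0.3362*q^4 - 4.3583*q^3 + 3.7168*q^2 + 15.5712*q + 7.1645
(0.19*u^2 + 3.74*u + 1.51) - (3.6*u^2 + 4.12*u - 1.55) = -3.41*u^2 - 0.38*u + 3.06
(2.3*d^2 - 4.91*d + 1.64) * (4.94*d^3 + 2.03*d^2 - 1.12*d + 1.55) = 11.362*d^5 - 19.5864*d^4 - 4.4417*d^3 + 12.3934*d^2 - 9.4473*d + 2.542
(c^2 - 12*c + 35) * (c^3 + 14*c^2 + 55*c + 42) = c^5 + 2*c^4 - 78*c^3 - 128*c^2 + 1421*c + 1470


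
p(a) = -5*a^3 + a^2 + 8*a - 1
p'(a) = -15*a^2 + 2*a + 8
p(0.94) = 3.25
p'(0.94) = -3.37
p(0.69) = 3.35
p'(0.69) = 2.24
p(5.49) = -754.29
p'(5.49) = -433.12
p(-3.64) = 224.27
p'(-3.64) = -198.02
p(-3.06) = 127.15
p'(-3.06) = -138.57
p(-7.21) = 1867.33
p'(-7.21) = -786.18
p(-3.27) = 158.36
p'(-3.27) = -158.93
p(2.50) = -52.88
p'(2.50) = -80.75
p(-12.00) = 8687.00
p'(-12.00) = -2176.00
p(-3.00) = 119.00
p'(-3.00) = -133.00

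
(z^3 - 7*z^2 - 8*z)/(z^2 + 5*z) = (z^2 - 7*z - 8)/(z + 5)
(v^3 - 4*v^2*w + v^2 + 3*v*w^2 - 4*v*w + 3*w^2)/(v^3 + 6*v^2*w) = (v^3 - 4*v^2*w + v^2 + 3*v*w^2 - 4*v*w + 3*w^2)/(v^2*(v + 6*w))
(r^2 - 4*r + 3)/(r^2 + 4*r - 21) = (r - 1)/(r + 7)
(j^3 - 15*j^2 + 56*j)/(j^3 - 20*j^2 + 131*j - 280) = j/(j - 5)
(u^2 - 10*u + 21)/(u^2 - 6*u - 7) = (u - 3)/(u + 1)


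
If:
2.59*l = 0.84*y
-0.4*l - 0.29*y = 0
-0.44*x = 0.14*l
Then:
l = 0.00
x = 0.00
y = 0.00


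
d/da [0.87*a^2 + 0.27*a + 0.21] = 1.74*a + 0.27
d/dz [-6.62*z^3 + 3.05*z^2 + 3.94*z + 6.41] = -19.86*z^2 + 6.1*z + 3.94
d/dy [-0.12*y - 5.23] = -0.120000000000000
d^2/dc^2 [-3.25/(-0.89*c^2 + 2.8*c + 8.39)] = (5.14865*c^2 - 16.198*c - 3.25*(1.78*c - 2.8)*(3.56*c - 5.6) - 48.53615)/(-0.89*c^2 + 2.8*c + 8.39)^3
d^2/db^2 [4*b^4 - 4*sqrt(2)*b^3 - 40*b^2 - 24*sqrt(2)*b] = 48*b^2 - 24*sqrt(2)*b - 80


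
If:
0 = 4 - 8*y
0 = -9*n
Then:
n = 0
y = 1/2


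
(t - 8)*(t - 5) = t^2 - 13*t + 40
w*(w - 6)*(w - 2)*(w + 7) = w^4 - w^3 - 44*w^2 + 84*w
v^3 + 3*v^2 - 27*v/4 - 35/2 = (v - 5/2)*(v + 2)*(v + 7/2)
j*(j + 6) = j^2 + 6*j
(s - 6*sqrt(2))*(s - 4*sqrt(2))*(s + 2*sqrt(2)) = s^3 - 8*sqrt(2)*s^2 + 8*s + 96*sqrt(2)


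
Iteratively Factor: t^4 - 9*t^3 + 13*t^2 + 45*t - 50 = (t + 2)*(t^3 - 11*t^2 + 35*t - 25) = (t - 5)*(t + 2)*(t^2 - 6*t + 5) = (t - 5)^2*(t + 2)*(t - 1)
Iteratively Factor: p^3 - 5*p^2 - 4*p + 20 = (p - 2)*(p^2 - 3*p - 10) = (p - 5)*(p - 2)*(p + 2)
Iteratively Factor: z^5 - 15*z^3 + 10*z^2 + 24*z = (z)*(z^4 - 15*z^2 + 10*z + 24) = z*(z - 3)*(z^3 + 3*z^2 - 6*z - 8) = z*(z - 3)*(z + 4)*(z^2 - z - 2) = z*(z - 3)*(z - 2)*(z + 4)*(z + 1)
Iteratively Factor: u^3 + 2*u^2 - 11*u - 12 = (u + 1)*(u^2 + u - 12) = (u - 3)*(u + 1)*(u + 4)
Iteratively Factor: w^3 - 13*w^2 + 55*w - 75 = (w - 3)*(w^2 - 10*w + 25) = (w - 5)*(w - 3)*(w - 5)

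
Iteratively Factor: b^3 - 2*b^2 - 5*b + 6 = (b - 3)*(b^2 + b - 2) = (b - 3)*(b + 2)*(b - 1)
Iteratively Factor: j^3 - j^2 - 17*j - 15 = (j + 3)*(j^2 - 4*j - 5) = (j + 1)*(j + 3)*(j - 5)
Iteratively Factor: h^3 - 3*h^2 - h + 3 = (h + 1)*(h^2 - 4*h + 3) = (h - 3)*(h + 1)*(h - 1)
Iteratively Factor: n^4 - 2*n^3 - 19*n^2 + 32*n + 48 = (n + 1)*(n^3 - 3*n^2 - 16*n + 48) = (n - 4)*(n + 1)*(n^2 + n - 12) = (n - 4)*(n + 1)*(n + 4)*(n - 3)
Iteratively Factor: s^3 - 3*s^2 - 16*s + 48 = (s - 3)*(s^2 - 16) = (s - 4)*(s - 3)*(s + 4)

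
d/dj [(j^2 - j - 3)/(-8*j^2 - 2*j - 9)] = (-10*j^2 - 66*j + 3)/(64*j^4 + 32*j^3 + 148*j^2 + 36*j + 81)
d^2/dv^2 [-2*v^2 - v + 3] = -4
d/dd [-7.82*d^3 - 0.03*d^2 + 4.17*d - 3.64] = -23.46*d^2 - 0.06*d + 4.17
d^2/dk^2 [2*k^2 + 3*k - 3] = 4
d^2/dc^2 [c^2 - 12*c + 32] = 2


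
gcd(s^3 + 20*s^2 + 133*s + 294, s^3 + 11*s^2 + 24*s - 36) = s + 6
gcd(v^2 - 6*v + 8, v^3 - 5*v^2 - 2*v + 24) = v - 4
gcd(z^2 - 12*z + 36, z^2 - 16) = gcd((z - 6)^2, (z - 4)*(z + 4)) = 1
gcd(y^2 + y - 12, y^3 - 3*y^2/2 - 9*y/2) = y - 3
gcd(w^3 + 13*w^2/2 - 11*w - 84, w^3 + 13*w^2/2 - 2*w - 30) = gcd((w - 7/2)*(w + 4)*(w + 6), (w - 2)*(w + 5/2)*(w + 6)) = w + 6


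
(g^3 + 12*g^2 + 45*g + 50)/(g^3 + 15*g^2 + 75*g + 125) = (g + 2)/(g + 5)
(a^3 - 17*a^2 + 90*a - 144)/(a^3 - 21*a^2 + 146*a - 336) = (a - 3)/(a - 7)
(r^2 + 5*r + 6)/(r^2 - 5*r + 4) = (r^2 + 5*r + 6)/(r^2 - 5*r + 4)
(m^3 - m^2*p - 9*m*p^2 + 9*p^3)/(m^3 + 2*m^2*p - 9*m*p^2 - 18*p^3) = (m - p)/(m + 2*p)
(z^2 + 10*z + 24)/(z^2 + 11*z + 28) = (z + 6)/(z + 7)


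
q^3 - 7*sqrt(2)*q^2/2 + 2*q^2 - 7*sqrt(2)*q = q*(q + 2)*(q - 7*sqrt(2)/2)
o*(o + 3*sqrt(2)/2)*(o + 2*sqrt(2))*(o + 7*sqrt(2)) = o^4 + 21*sqrt(2)*o^3/2 + 55*o^2 + 42*sqrt(2)*o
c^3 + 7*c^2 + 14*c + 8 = (c + 1)*(c + 2)*(c + 4)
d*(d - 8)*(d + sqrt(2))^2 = d^4 - 8*d^3 + 2*sqrt(2)*d^3 - 16*sqrt(2)*d^2 + 2*d^2 - 16*d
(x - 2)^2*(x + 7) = x^3 + 3*x^2 - 24*x + 28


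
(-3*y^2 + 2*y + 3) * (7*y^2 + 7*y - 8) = -21*y^4 - 7*y^3 + 59*y^2 + 5*y - 24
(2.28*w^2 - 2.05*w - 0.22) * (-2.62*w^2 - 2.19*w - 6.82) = -5.9736*w^4 + 0.3778*w^3 - 10.4837*w^2 + 14.4628*w + 1.5004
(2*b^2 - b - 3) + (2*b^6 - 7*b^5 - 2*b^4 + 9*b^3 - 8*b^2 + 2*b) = 2*b^6 - 7*b^5 - 2*b^4 + 9*b^3 - 6*b^2 + b - 3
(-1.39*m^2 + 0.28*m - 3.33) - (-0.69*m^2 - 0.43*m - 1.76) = -0.7*m^2 + 0.71*m - 1.57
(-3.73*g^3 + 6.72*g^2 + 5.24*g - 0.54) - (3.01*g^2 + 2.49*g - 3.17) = -3.73*g^3 + 3.71*g^2 + 2.75*g + 2.63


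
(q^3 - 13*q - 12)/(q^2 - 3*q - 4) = q + 3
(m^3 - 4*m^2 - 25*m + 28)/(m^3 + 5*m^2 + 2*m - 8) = (m - 7)/(m + 2)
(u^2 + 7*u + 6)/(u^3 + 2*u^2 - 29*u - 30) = 1/(u - 5)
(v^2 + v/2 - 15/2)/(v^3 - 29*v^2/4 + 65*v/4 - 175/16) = 8*(v + 3)/(8*v^2 - 38*v + 35)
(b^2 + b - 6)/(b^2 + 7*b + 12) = (b - 2)/(b + 4)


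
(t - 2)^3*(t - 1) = t^4 - 7*t^3 + 18*t^2 - 20*t + 8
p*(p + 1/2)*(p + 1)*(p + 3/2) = p^4 + 3*p^3 + 11*p^2/4 + 3*p/4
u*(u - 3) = u^2 - 3*u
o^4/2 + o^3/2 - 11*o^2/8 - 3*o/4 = o*(o/2 + 1/4)*(o - 3/2)*(o + 2)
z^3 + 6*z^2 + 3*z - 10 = (z - 1)*(z + 2)*(z + 5)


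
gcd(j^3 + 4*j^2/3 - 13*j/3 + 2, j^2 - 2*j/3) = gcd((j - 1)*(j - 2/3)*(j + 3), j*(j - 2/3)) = j - 2/3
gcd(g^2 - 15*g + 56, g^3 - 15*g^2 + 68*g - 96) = g - 8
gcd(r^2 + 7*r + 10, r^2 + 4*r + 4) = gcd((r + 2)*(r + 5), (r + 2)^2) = r + 2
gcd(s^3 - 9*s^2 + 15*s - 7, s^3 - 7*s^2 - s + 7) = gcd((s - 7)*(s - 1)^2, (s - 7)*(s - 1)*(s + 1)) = s^2 - 8*s + 7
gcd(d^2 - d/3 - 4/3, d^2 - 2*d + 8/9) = d - 4/3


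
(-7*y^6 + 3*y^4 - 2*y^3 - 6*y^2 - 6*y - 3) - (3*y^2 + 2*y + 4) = -7*y^6 + 3*y^4 - 2*y^3 - 9*y^2 - 8*y - 7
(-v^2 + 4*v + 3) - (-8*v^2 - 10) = 7*v^2 + 4*v + 13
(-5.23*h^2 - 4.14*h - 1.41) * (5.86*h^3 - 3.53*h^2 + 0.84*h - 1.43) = -30.6478*h^5 - 5.7985*h^4 + 1.9584*h^3 + 8.9786*h^2 + 4.7358*h + 2.0163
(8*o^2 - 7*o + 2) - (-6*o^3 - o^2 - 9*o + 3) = 6*o^3 + 9*o^2 + 2*o - 1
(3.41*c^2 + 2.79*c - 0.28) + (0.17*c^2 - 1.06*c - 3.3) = 3.58*c^2 + 1.73*c - 3.58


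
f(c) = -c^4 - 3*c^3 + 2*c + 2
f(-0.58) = 1.31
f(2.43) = -71.05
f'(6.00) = -1186.00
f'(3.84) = -357.20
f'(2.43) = -108.54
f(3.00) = -154.00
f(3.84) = -377.62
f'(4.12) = -430.51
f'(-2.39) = 5.20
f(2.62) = -93.83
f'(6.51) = -1483.00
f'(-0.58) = -0.25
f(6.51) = -2608.74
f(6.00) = -1930.00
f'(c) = -4*c^3 - 9*c^2 + 2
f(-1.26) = 2.96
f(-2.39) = 5.55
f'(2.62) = -131.72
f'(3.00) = -187.00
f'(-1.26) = -4.29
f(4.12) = -487.69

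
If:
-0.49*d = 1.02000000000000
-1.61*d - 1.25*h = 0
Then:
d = -2.08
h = 2.68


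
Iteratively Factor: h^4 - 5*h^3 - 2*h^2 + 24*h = (h)*(h^3 - 5*h^2 - 2*h + 24) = h*(h - 3)*(h^2 - 2*h - 8) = h*(h - 4)*(h - 3)*(h + 2)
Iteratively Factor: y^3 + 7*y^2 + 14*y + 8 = (y + 2)*(y^2 + 5*y + 4) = (y + 2)*(y + 4)*(y + 1)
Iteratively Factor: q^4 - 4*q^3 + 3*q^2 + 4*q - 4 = (q - 2)*(q^3 - 2*q^2 - q + 2) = (q - 2)*(q + 1)*(q^2 - 3*q + 2) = (q - 2)*(q - 1)*(q + 1)*(q - 2)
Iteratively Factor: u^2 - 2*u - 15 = (u + 3)*(u - 5)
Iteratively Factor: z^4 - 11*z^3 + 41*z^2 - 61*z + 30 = (z - 1)*(z^3 - 10*z^2 + 31*z - 30) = (z - 3)*(z - 1)*(z^2 - 7*z + 10) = (z - 5)*(z - 3)*(z - 1)*(z - 2)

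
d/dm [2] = 0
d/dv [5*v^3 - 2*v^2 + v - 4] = 15*v^2 - 4*v + 1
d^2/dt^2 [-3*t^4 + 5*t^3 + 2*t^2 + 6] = -36*t^2 + 30*t + 4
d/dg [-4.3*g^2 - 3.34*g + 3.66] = -8.6*g - 3.34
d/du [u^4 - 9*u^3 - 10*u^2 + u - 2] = 4*u^3 - 27*u^2 - 20*u + 1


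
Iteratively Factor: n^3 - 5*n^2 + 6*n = (n)*(n^2 - 5*n + 6) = n*(n - 2)*(n - 3)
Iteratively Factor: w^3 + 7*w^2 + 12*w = (w + 3)*(w^2 + 4*w) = (w + 3)*(w + 4)*(w)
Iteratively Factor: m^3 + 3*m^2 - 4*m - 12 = (m + 2)*(m^2 + m - 6) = (m + 2)*(m + 3)*(m - 2)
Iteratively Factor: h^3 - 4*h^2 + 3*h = (h - 3)*(h^2 - h) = (h - 3)*(h - 1)*(h)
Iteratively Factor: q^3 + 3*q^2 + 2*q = (q + 1)*(q^2 + 2*q) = (q + 1)*(q + 2)*(q)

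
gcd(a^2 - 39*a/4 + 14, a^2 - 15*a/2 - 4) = a - 8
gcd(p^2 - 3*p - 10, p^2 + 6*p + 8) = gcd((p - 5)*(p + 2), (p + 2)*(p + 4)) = p + 2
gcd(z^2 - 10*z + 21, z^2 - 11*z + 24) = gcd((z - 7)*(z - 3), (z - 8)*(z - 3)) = z - 3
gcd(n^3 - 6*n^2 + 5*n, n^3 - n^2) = n^2 - n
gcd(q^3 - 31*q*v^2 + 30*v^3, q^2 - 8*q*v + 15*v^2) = q - 5*v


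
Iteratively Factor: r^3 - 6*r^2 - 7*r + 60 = (r + 3)*(r^2 - 9*r + 20) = (r - 5)*(r + 3)*(r - 4)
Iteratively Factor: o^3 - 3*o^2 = (o - 3)*(o^2) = o*(o - 3)*(o)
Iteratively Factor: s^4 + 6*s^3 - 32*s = (s + 4)*(s^3 + 2*s^2 - 8*s) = (s + 4)^2*(s^2 - 2*s) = s*(s + 4)^2*(s - 2)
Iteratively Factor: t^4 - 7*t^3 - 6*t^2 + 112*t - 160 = (t + 4)*(t^3 - 11*t^2 + 38*t - 40) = (t - 2)*(t + 4)*(t^2 - 9*t + 20) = (t - 4)*(t - 2)*(t + 4)*(t - 5)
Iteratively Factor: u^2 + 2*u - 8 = (u + 4)*(u - 2)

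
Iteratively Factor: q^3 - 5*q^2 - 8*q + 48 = (q - 4)*(q^2 - q - 12) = (q - 4)*(q + 3)*(q - 4)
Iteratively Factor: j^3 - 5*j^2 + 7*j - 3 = (j - 3)*(j^2 - 2*j + 1) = (j - 3)*(j - 1)*(j - 1)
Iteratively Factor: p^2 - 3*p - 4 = (p + 1)*(p - 4)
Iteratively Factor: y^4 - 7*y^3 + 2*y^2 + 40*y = (y - 5)*(y^3 - 2*y^2 - 8*y) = (y - 5)*(y + 2)*(y^2 - 4*y) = y*(y - 5)*(y + 2)*(y - 4)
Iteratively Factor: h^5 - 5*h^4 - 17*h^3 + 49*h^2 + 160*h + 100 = (h - 5)*(h^4 - 17*h^2 - 36*h - 20) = (h - 5)^2*(h^3 + 5*h^2 + 8*h + 4) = (h - 5)^2*(h + 2)*(h^2 + 3*h + 2) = (h - 5)^2*(h + 2)^2*(h + 1)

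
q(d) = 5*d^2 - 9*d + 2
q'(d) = 10*d - 9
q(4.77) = 72.83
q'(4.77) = 38.70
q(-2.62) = 59.90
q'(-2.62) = -35.20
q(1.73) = 1.39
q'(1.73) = 8.30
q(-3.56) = 97.41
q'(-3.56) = -44.60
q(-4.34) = 135.24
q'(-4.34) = -52.40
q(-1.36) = 23.49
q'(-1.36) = -22.60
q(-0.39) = 6.27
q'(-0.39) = -12.90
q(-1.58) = 28.70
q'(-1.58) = -24.80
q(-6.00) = 236.00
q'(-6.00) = -69.00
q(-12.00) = 830.00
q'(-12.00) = -129.00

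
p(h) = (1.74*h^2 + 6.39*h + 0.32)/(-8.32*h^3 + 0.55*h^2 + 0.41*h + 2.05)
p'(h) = (3.48*h + 6.39)/(-8.32*h^3 + 0.55*h^2 + 0.41*h + 2.05) + (1.74*h^2 + 6.39*h + 0.32)*(24.96*h^2 - 1.1*h - 0.41)/(-8.32*h^3 + 0.55*h^2 + 0.41*h + 2.05)^2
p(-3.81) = 0.00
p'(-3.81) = -0.01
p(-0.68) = -0.69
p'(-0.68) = -0.91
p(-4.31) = 0.01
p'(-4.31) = -0.01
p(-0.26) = -0.58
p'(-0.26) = 2.16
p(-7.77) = 0.01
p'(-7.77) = 0.00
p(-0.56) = -0.79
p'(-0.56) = -0.54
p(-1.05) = -0.38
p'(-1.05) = -0.67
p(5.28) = -0.07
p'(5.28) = 0.02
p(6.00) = -0.06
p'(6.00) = 0.01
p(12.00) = -0.02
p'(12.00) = 0.00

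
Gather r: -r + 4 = 4 - r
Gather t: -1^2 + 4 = 3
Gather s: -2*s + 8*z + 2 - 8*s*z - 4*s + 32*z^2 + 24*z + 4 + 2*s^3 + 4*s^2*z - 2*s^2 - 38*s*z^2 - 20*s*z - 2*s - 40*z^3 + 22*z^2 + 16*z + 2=2*s^3 + s^2*(4*z - 2) + s*(-38*z^2 - 28*z - 8) - 40*z^3 + 54*z^2 + 48*z + 8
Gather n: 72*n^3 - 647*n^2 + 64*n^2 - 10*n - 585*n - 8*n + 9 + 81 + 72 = 72*n^3 - 583*n^2 - 603*n + 162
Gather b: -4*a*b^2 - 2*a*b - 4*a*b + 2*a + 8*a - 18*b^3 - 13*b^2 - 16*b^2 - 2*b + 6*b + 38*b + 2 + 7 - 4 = 10*a - 18*b^3 + b^2*(-4*a - 29) + b*(42 - 6*a) + 5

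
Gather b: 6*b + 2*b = 8*b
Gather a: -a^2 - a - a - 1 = -a^2 - 2*a - 1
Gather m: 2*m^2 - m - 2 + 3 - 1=2*m^2 - m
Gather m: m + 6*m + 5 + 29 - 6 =7*m + 28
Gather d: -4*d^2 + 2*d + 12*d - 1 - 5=-4*d^2 + 14*d - 6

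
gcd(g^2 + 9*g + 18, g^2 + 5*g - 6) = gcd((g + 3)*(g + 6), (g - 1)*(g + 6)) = g + 6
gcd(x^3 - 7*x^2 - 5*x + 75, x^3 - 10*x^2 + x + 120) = x^2 - 2*x - 15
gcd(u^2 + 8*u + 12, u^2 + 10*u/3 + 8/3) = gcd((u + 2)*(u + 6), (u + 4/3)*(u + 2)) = u + 2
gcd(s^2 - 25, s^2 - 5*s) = s - 5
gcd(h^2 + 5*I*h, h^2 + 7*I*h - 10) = h + 5*I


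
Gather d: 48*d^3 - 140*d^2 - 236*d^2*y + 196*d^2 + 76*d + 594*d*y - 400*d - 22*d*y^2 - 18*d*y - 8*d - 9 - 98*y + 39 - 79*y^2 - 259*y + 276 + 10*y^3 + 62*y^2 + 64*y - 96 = 48*d^3 + d^2*(56 - 236*y) + d*(-22*y^2 + 576*y - 332) + 10*y^3 - 17*y^2 - 293*y + 210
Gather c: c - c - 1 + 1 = 0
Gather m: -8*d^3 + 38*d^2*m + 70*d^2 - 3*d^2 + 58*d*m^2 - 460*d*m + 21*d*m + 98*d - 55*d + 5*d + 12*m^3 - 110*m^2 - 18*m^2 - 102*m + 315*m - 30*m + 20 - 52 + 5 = -8*d^3 + 67*d^2 + 48*d + 12*m^3 + m^2*(58*d - 128) + m*(38*d^2 - 439*d + 183) - 27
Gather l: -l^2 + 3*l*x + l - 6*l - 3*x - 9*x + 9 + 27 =-l^2 + l*(3*x - 5) - 12*x + 36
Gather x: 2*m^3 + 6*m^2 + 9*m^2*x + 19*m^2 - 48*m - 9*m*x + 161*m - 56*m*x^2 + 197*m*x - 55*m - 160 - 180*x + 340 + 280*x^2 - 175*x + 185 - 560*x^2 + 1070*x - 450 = 2*m^3 + 25*m^2 + 58*m + x^2*(-56*m - 280) + x*(9*m^2 + 188*m + 715) - 85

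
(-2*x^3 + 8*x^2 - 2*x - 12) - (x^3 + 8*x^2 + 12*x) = -3*x^3 - 14*x - 12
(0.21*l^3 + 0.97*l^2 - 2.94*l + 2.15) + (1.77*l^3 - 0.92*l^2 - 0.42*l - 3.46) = 1.98*l^3 + 0.0499999999999999*l^2 - 3.36*l - 1.31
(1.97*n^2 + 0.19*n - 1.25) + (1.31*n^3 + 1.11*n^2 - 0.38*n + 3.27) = 1.31*n^3 + 3.08*n^2 - 0.19*n + 2.02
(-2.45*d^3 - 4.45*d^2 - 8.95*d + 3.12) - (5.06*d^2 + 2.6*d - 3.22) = -2.45*d^3 - 9.51*d^2 - 11.55*d + 6.34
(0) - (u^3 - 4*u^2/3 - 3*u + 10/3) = -u^3 + 4*u^2/3 + 3*u - 10/3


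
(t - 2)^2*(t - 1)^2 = t^4 - 6*t^3 + 13*t^2 - 12*t + 4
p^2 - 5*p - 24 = (p - 8)*(p + 3)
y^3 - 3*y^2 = y^2*(y - 3)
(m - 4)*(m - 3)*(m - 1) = m^3 - 8*m^2 + 19*m - 12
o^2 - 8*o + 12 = (o - 6)*(o - 2)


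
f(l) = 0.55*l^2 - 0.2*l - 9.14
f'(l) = 1.1*l - 0.2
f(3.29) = -3.84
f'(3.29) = 3.42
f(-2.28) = -5.82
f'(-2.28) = -2.71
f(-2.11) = -6.27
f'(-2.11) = -2.52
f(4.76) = 2.37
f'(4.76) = 5.04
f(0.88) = -8.89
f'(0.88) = 0.77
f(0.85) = -8.91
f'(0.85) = 0.74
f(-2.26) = -5.88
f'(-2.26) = -2.69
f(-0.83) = -8.60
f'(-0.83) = -1.11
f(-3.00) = -3.59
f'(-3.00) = -3.50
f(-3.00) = -3.59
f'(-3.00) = -3.50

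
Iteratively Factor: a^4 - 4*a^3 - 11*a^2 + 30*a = (a + 3)*(a^3 - 7*a^2 + 10*a) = a*(a + 3)*(a^2 - 7*a + 10) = a*(a - 5)*(a + 3)*(a - 2)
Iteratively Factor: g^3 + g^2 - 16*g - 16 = (g + 1)*(g^2 - 16) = (g + 1)*(g + 4)*(g - 4)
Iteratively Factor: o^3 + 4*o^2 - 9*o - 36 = (o + 3)*(o^2 + o - 12) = (o + 3)*(o + 4)*(o - 3)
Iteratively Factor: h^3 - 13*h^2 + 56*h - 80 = (h - 5)*(h^2 - 8*h + 16) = (h - 5)*(h - 4)*(h - 4)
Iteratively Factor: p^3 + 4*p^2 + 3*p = (p + 1)*(p^2 + 3*p) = p*(p + 1)*(p + 3)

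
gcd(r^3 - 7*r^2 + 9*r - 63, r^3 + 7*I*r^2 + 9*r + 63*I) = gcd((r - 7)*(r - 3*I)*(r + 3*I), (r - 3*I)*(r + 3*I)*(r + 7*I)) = r^2 + 9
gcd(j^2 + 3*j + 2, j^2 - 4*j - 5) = j + 1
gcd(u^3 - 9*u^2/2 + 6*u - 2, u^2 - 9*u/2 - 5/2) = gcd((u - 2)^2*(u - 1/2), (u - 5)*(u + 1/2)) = 1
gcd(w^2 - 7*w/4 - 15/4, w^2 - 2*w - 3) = w - 3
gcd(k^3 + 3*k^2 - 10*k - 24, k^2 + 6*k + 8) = k^2 + 6*k + 8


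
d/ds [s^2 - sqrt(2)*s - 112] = 2*s - sqrt(2)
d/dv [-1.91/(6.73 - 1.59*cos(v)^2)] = 0.114948750170328*sin(2*v)/(1.15466926070039 - 0.154669260700389*cos(2*v))^2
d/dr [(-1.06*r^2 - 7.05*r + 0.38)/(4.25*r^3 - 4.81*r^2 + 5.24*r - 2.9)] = (4.505*r^4 + 59.925*r^3 - 44.3099*r^2 + 9.8036*r + 18.4538)/(18.0625*r^6 - 40.885*r^5 + 67.6761*r^4 - 75.0588*r^3 + 55.3556*r^2 - 30.392*r + 8.41)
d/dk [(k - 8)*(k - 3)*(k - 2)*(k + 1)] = 4*k^3 - 36*k^2 + 66*k - 2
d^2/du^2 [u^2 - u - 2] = 2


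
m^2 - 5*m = m*(m - 5)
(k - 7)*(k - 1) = k^2 - 8*k + 7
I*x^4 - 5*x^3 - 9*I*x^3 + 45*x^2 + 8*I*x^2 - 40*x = x*(x - 8)*(x + 5*I)*(I*x - I)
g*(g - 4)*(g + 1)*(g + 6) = g^4 + 3*g^3 - 22*g^2 - 24*g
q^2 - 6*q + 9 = (q - 3)^2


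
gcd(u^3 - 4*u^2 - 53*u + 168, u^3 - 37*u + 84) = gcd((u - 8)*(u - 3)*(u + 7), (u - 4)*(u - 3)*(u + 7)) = u^2 + 4*u - 21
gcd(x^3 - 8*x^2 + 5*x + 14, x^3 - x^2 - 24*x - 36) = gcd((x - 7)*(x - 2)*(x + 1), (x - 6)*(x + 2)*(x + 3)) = 1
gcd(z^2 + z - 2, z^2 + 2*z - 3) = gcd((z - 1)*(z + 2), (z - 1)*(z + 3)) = z - 1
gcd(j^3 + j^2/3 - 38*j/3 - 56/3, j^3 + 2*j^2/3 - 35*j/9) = j + 7/3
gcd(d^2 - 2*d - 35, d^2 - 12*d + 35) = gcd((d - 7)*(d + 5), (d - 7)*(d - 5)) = d - 7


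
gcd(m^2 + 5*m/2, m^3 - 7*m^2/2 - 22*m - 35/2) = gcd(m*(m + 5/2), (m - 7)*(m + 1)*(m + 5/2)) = m + 5/2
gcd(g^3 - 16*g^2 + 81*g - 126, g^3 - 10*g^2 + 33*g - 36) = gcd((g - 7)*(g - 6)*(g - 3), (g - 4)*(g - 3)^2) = g - 3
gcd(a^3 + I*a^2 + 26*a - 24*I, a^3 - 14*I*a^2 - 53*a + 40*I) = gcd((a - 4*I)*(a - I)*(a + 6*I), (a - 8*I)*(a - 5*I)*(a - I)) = a - I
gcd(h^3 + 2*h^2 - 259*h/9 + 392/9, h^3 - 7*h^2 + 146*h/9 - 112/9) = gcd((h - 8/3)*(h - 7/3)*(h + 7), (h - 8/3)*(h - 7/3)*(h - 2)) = h^2 - 5*h + 56/9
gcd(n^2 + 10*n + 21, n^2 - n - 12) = n + 3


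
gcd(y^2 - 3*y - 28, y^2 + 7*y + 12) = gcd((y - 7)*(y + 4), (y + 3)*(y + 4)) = y + 4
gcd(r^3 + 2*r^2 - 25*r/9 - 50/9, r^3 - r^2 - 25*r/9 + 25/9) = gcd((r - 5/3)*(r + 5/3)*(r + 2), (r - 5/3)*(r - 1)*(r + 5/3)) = r^2 - 25/9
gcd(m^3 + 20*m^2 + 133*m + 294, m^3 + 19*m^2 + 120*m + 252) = m^2 + 13*m + 42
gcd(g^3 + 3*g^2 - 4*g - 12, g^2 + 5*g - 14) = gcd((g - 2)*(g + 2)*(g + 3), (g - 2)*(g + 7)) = g - 2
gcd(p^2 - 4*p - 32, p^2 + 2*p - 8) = p + 4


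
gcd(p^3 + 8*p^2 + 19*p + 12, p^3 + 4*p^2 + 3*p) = p^2 + 4*p + 3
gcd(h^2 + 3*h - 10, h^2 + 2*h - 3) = 1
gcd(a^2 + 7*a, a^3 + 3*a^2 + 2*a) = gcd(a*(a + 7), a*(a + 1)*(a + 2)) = a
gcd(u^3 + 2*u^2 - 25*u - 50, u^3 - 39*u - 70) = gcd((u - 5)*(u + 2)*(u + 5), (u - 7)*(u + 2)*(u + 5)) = u^2 + 7*u + 10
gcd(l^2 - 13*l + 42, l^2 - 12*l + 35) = l - 7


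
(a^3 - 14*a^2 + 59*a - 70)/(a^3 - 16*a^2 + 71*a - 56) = (a^2 - 7*a + 10)/(a^2 - 9*a + 8)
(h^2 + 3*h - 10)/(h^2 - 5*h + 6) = (h + 5)/(h - 3)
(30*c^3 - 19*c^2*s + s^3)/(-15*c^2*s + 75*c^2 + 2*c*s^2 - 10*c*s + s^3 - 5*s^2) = (-2*c + s)/(s - 5)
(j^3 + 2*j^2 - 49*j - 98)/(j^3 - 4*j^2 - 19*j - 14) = (j + 7)/(j + 1)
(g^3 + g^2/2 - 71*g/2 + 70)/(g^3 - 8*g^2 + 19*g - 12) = (2*g^2 + 9*g - 35)/(2*(g^2 - 4*g + 3))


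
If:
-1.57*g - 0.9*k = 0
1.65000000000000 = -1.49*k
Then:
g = 0.63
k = -1.11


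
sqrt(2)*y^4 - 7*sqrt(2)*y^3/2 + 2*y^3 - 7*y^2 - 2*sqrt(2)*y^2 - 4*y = y*(y - 4)*(y + sqrt(2))*(sqrt(2)*y + sqrt(2)/2)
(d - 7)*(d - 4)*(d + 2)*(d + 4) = d^4 - 5*d^3 - 30*d^2 + 80*d + 224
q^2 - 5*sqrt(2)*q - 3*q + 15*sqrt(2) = (q - 3)*(q - 5*sqrt(2))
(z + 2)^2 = z^2 + 4*z + 4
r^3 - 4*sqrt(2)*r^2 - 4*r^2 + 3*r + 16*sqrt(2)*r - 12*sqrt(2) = (r - 3)*(r - 1)*(r - 4*sqrt(2))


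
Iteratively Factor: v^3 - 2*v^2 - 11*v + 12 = (v - 4)*(v^2 + 2*v - 3) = (v - 4)*(v + 3)*(v - 1)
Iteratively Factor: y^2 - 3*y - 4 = (y + 1)*(y - 4)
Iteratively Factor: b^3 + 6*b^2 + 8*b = (b)*(b^2 + 6*b + 8) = b*(b + 4)*(b + 2)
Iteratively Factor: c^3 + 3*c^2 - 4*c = (c + 4)*(c^2 - c) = (c - 1)*(c + 4)*(c)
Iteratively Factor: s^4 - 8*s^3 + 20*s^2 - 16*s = (s)*(s^3 - 8*s^2 + 20*s - 16) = s*(s - 4)*(s^2 - 4*s + 4) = s*(s - 4)*(s - 2)*(s - 2)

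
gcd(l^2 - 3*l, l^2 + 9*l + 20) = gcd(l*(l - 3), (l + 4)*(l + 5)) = 1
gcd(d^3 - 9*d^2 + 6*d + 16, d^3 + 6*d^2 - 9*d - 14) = d^2 - d - 2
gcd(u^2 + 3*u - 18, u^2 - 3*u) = u - 3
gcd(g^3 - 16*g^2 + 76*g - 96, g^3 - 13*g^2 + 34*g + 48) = g^2 - 14*g + 48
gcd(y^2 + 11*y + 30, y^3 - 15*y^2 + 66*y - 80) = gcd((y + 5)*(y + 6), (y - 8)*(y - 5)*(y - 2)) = 1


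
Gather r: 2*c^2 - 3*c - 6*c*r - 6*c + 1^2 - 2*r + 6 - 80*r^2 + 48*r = 2*c^2 - 9*c - 80*r^2 + r*(46 - 6*c) + 7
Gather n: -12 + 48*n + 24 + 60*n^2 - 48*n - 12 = 60*n^2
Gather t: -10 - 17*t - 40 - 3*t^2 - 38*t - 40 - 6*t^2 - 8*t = -9*t^2 - 63*t - 90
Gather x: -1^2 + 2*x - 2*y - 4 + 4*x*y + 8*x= x*(4*y + 10) - 2*y - 5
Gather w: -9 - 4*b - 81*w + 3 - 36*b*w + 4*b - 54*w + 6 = w*(-36*b - 135)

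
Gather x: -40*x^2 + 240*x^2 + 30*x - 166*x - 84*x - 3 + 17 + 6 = 200*x^2 - 220*x + 20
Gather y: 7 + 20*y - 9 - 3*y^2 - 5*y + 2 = -3*y^2 + 15*y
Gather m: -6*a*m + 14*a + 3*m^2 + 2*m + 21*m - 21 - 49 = 14*a + 3*m^2 + m*(23 - 6*a) - 70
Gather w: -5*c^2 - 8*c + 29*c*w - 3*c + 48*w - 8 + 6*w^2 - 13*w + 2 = -5*c^2 - 11*c + 6*w^2 + w*(29*c + 35) - 6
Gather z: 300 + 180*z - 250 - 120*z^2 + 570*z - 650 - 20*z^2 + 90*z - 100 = -140*z^2 + 840*z - 700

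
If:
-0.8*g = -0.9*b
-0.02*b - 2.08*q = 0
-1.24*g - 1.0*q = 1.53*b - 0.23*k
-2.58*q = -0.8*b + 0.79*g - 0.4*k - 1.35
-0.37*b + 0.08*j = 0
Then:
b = -0.27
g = -0.30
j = -1.25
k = -3.42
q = 0.00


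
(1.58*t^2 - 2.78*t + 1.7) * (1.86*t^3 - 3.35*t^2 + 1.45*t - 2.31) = 2.9388*t^5 - 10.4638*t^4 + 14.766*t^3 - 13.3758*t^2 + 8.8868*t - 3.927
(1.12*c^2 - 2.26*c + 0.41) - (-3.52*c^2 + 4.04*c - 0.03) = 4.64*c^2 - 6.3*c + 0.44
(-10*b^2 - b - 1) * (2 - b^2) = 10*b^4 + b^3 - 19*b^2 - 2*b - 2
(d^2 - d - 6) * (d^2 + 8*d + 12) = d^4 + 7*d^3 - 2*d^2 - 60*d - 72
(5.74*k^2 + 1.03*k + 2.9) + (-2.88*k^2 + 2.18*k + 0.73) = 2.86*k^2 + 3.21*k + 3.63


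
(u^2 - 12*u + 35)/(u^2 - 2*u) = (u^2 - 12*u + 35)/(u*(u - 2))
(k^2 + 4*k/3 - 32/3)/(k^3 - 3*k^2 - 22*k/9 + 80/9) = 3*(k + 4)/(3*k^2 - k - 10)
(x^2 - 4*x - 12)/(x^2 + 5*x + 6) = (x - 6)/(x + 3)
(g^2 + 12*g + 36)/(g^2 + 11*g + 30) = (g + 6)/(g + 5)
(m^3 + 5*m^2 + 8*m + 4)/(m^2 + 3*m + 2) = m + 2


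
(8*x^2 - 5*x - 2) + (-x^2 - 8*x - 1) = 7*x^2 - 13*x - 3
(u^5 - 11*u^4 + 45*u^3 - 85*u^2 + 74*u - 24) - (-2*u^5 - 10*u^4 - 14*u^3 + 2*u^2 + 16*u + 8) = 3*u^5 - u^4 + 59*u^3 - 87*u^2 + 58*u - 32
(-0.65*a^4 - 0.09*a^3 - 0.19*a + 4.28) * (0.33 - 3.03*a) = 1.9695*a^5 + 0.0582*a^4 - 0.0297*a^3 + 0.5757*a^2 - 13.0311*a + 1.4124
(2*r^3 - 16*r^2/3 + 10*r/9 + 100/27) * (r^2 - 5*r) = 2*r^5 - 46*r^4/3 + 250*r^3/9 - 50*r^2/27 - 500*r/27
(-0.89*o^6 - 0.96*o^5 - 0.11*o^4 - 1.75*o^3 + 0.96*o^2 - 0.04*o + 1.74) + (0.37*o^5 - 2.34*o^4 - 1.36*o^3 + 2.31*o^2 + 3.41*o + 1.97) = -0.89*o^6 - 0.59*o^5 - 2.45*o^4 - 3.11*o^3 + 3.27*o^2 + 3.37*o + 3.71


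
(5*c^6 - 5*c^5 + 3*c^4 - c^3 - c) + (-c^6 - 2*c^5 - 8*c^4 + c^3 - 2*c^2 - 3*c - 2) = 4*c^6 - 7*c^5 - 5*c^4 - 2*c^2 - 4*c - 2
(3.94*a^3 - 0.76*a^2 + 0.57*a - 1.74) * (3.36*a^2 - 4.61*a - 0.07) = 13.2384*a^5 - 20.717*a^4 + 5.143*a^3 - 8.4209*a^2 + 7.9815*a + 0.1218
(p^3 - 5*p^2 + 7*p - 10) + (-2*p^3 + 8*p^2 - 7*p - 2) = -p^3 + 3*p^2 - 12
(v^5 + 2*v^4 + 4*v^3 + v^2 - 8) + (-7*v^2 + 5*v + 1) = v^5 + 2*v^4 + 4*v^3 - 6*v^2 + 5*v - 7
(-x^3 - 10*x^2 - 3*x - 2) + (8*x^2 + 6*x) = -x^3 - 2*x^2 + 3*x - 2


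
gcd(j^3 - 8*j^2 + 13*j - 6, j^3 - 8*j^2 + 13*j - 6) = j^3 - 8*j^2 + 13*j - 6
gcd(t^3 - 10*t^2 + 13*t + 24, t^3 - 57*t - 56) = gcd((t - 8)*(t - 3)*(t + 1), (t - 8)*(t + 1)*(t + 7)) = t^2 - 7*t - 8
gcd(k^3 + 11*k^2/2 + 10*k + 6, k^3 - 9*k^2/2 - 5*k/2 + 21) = k + 2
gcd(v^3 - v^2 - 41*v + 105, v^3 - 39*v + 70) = v^2 + 2*v - 35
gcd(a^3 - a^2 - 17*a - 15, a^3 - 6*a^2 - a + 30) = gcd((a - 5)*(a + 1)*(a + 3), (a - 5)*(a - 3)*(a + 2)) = a - 5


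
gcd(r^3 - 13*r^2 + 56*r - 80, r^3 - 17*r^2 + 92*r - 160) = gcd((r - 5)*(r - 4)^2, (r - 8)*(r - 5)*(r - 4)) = r^2 - 9*r + 20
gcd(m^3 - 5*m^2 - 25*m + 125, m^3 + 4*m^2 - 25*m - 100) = m^2 - 25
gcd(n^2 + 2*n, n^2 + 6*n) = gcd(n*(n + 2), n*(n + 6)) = n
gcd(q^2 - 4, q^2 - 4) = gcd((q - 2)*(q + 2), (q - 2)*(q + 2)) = q^2 - 4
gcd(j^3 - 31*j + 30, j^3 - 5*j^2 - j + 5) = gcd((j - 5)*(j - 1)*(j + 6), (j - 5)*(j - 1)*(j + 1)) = j^2 - 6*j + 5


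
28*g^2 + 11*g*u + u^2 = (4*g + u)*(7*g + u)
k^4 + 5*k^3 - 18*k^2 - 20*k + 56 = (k - 2)^2*(k + 2)*(k + 7)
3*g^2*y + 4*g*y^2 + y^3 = y*(g + y)*(3*g + y)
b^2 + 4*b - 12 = (b - 2)*(b + 6)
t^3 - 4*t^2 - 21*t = t*(t - 7)*(t + 3)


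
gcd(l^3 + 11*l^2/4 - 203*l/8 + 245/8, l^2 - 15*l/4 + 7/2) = l - 7/4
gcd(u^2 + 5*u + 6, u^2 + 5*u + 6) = u^2 + 5*u + 6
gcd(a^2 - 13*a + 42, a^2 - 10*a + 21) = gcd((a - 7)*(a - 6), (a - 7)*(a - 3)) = a - 7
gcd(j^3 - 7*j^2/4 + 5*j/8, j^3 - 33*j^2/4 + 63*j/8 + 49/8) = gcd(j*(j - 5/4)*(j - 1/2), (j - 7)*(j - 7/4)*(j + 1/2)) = 1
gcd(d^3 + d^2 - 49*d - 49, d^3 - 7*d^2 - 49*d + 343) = d^2 - 49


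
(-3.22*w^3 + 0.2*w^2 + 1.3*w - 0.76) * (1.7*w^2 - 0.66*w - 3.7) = -5.474*w^5 + 2.4652*w^4 + 13.992*w^3 - 2.89*w^2 - 4.3084*w + 2.812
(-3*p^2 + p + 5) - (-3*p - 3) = -3*p^2 + 4*p + 8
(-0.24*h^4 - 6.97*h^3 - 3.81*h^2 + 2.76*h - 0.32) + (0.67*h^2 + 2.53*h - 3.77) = -0.24*h^4 - 6.97*h^3 - 3.14*h^2 + 5.29*h - 4.09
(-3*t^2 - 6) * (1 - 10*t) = 30*t^3 - 3*t^2 + 60*t - 6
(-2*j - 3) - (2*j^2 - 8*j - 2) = -2*j^2 + 6*j - 1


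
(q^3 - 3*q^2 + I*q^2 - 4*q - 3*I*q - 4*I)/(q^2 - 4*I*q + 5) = (q^2 - 3*q - 4)/(q - 5*I)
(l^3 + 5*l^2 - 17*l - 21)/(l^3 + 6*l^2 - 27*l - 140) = (l^2 - 2*l - 3)/(l^2 - l - 20)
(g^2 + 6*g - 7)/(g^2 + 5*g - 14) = (g - 1)/(g - 2)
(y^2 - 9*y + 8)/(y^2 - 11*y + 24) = (y - 1)/(y - 3)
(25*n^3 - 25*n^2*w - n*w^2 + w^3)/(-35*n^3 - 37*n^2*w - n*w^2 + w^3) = (5*n^2 - 6*n*w + w^2)/(-7*n^2 - 6*n*w + w^2)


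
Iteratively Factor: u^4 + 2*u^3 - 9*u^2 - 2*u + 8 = (u + 4)*(u^3 - 2*u^2 - u + 2) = (u - 1)*(u + 4)*(u^2 - u - 2) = (u - 2)*(u - 1)*(u + 4)*(u + 1)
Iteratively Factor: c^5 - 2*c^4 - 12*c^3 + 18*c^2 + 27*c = (c + 1)*(c^4 - 3*c^3 - 9*c^2 + 27*c) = (c - 3)*(c + 1)*(c^3 - 9*c) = (c - 3)^2*(c + 1)*(c^2 + 3*c) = (c - 3)^2*(c + 1)*(c + 3)*(c)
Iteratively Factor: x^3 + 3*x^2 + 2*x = (x + 2)*(x^2 + x) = x*(x + 2)*(x + 1)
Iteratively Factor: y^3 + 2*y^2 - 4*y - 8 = (y - 2)*(y^2 + 4*y + 4) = (y - 2)*(y + 2)*(y + 2)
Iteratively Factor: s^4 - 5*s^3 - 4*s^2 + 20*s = (s - 5)*(s^3 - 4*s) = (s - 5)*(s + 2)*(s^2 - 2*s) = s*(s - 5)*(s + 2)*(s - 2)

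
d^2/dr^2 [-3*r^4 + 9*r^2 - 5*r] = 18 - 36*r^2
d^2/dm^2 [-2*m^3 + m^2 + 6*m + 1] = 2 - 12*m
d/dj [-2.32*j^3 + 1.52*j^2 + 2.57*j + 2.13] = -6.96*j^2 + 3.04*j + 2.57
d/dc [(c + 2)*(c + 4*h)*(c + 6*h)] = 3*c^2 + 20*c*h + 4*c + 24*h^2 + 20*h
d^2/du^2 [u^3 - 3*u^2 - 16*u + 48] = 6*u - 6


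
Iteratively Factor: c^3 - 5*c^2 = (c)*(c^2 - 5*c) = c*(c - 5)*(c)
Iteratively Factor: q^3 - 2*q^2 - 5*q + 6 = (q - 3)*(q^2 + q - 2) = (q - 3)*(q + 2)*(q - 1)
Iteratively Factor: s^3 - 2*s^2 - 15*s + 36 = (s + 4)*(s^2 - 6*s + 9) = (s - 3)*(s + 4)*(s - 3)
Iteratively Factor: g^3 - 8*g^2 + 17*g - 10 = (g - 5)*(g^2 - 3*g + 2) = (g - 5)*(g - 2)*(g - 1)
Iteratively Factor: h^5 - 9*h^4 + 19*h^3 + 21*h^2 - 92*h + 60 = (h - 3)*(h^4 - 6*h^3 + h^2 + 24*h - 20) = (h - 3)*(h + 2)*(h^3 - 8*h^2 + 17*h - 10) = (h - 5)*(h - 3)*(h + 2)*(h^2 - 3*h + 2) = (h - 5)*(h - 3)*(h - 1)*(h + 2)*(h - 2)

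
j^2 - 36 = (j - 6)*(j + 6)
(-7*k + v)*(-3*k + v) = 21*k^2 - 10*k*v + v^2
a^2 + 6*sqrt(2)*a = a*(a + 6*sqrt(2))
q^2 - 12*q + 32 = (q - 8)*(q - 4)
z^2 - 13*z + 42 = (z - 7)*(z - 6)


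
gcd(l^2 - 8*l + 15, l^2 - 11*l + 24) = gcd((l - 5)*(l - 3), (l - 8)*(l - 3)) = l - 3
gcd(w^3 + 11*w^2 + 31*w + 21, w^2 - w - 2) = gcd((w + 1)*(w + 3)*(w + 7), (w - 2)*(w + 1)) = w + 1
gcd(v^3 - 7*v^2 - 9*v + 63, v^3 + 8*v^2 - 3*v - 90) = v - 3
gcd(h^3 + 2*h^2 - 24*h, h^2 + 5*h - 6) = h + 6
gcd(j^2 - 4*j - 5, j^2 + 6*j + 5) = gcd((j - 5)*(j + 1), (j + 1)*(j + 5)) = j + 1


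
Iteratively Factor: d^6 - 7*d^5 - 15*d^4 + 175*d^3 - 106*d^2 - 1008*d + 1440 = (d - 3)*(d^5 - 4*d^4 - 27*d^3 + 94*d^2 + 176*d - 480) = (d - 5)*(d - 3)*(d^4 + d^3 - 22*d^2 - 16*d + 96) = (d - 5)*(d - 3)*(d - 2)*(d^3 + 3*d^2 - 16*d - 48) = (d - 5)*(d - 3)*(d - 2)*(d + 4)*(d^2 - d - 12) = (d - 5)*(d - 4)*(d - 3)*(d - 2)*(d + 4)*(d + 3)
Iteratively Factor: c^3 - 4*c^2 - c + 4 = (c - 1)*(c^2 - 3*c - 4) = (c - 4)*(c - 1)*(c + 1)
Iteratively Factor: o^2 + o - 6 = (o - 2)*(o + 3)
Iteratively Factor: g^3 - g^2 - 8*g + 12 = (g + 3)*(g^2 - 4*g + 4) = (g - 2)*(g + 3)*(g - 2)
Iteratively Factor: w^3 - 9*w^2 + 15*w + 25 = (w + 1)*(w^2 - 10*w + 25) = (w - 5)*(w + 1)*(w - 5)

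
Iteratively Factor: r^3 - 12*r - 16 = (r + 2)*(r^2 - 2*r - 8) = (r - 4)*(r + 2)*(r + 2)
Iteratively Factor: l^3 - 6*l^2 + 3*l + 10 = (l + 1)*(l^2 - 7*l + 10) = (l - 2)*(l + 1)*(l - 5)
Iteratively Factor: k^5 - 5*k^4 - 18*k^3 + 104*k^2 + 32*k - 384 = (k - 4)*(k^4 - k^3 - 22*k^2 + 16*k + 96) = (k - 4)*(k + 4)*(k^3 - 5*k^2 - 2*k + 24) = (k - 4)*(k - 3)*(k + 4)*(k^2 - 2*k - 8) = (k - 4)*(k - 3)*(k + 2)*(k + 4)*(k - 4)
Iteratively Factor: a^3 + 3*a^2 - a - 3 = (a - 1)*(a^2 + 4*a + 3) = (a - 1)*(a + 3)*(a + 1)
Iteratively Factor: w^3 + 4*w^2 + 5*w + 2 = (w + 2)*(w^2 + 2*w + 1) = (w + 1)*(w + 2)*(w + 1)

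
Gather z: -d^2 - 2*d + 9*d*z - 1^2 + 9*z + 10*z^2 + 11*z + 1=-d^2 - 2*d + 10*z^2 + z*(9*d + 20)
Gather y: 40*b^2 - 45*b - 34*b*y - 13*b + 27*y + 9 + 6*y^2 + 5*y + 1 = 40*b^2 - 58*b + 6*y^2 + y*(32 - 34*b) + 10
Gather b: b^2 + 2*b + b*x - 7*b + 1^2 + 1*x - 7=b^2 + b*(x - 5) + x - 6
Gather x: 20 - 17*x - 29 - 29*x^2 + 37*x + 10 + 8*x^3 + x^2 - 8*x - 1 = 8*x^3 - 28*x^2 + 12*x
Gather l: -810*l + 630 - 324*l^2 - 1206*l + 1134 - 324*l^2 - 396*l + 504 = -648*l^2 - 2412*l + 2268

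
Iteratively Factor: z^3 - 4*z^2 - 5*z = (z - 5)*(z^2 + z) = (z - 5)*(z + 1)*(z)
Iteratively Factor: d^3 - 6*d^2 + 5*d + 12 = (d - 3)*(d^2 - 3*d - 4) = (d - 4)*(d - 3)*(d + 1)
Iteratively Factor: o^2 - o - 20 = (o - 5)*(o + 4)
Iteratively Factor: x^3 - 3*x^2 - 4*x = (x - 4)*(x^2 + x) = x*(x - 4)*(x + 1)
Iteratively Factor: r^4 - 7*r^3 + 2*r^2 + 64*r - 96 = (r + 3)*(r^3 - 10*r^2 + 32*r - 32) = (r - 4)*(r + 3)*(r^2 - 6*r + 8) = (r - 4)*(r - 2)*(r + 3)*(r - 4)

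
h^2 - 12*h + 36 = (h - 6)^2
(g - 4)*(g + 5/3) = g^2 - 7*g/3 - 20/3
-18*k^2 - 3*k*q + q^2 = (-6*k + q)*(3*k + q)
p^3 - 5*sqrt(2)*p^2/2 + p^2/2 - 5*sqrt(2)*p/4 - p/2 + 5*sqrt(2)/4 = (p - 1/2)*(p + 1)*(p - 5*sqrt(2)/2)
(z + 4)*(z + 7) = z^2 + 11*z + 28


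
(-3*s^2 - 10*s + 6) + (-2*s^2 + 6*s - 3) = -5*s^2 - 4*s + 3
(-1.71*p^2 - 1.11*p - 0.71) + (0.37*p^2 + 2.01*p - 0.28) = -1.34*p^2 + 0.9*p - 0.99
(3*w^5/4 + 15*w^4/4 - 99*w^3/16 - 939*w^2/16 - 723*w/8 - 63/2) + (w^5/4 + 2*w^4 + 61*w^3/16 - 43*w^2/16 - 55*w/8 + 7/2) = w^5 + 23*w^4/4 - 19*w^3/8 - 491*w^2/8 - 389*w/4 - 28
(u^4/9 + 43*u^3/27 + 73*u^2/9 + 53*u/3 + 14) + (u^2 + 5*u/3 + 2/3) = u^4/9 + 43*u^3/27 + 82*u^2/9 + 58*u/3 + 44/3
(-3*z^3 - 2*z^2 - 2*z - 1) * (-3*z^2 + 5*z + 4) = 9*z^5 - 9*z^4 - 16*z^3 - 15*z^2 - 13*z - 4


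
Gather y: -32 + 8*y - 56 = 8*y - 88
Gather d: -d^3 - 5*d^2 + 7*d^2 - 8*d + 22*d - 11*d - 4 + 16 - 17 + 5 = -d^3 + 2*d^2 + 3*d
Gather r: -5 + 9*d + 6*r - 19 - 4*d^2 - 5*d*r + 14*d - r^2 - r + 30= -4*d^2 + 23*d - r^2 + r*(5 - 5*d) + 6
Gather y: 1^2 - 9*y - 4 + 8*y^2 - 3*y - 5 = 8*y^2 - 12*y - 8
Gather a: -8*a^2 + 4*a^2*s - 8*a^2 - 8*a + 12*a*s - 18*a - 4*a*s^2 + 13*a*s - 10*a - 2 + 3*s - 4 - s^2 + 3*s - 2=a^2*(4*s - 16) + a*(-4*s^2 + 25*s - 36) - s^2 + 6*s - 8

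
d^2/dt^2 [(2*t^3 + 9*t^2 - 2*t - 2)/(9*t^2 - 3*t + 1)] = 6*(27*t^3 - 249*t^2 + 74*t + 1)/(729*t^6 - 729*t^5 + 486*t^4 - 189*t^3 + 54*t^2 - 9*t + 1)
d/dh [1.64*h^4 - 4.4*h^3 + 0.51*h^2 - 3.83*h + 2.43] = 6.56*h^3 - 13.2*h^2 + 1.02*h - 3.83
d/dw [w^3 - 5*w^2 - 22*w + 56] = 3*w^2 - 10*w - 22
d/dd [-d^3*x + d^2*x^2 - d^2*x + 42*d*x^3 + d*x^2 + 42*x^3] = x*(-3*d^2 + 2*d*x - 2*d + 42*x^2 + x)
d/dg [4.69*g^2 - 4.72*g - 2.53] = 9.38*g - 4.72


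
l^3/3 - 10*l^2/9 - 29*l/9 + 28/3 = (l/3 + 1)*(l - 4)*(l - 7/3)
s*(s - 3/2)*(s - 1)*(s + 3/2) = s^4 - s^3 - 9*s^2/4 + 9*s/4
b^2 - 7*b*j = b*(b - 7*j)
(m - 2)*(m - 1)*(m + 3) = m^3 - 7*m + 6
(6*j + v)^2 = 36*j^2 + 12*j*v + v^2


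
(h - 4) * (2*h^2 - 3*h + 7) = 2*h^3 - 11*h^2 + 19*h - 28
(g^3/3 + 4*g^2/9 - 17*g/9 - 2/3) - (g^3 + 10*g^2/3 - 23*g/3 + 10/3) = -2*g^3/3 - 26*g^2/9 + 52*g/9 - 4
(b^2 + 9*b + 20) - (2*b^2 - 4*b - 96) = -b^2 + 13*b + 116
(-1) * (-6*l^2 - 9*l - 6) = 6*l^2 + 9*l + 6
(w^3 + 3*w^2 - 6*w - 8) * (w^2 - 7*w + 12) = w^5 - 4*w^4 - 15*w^3 + 70*w^2 - 16*w - 96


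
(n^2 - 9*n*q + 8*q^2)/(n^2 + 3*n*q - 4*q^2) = (n - 8*q)/(n + 4*q)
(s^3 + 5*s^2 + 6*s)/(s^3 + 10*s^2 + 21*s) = (s + 2)/(s + 7)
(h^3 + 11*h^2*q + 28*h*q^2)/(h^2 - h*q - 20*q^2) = h*(-h - 7*q)/(-h + 5*q)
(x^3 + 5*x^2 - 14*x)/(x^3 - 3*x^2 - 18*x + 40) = x*(x + 7)/(x^2 - x - 20)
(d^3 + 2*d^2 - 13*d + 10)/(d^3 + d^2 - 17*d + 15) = (d - 2)/(d - 3)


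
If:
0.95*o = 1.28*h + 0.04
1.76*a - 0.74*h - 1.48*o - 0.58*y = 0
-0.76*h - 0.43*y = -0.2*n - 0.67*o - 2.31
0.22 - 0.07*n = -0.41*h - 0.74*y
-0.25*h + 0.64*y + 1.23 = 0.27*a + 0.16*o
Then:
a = -0.31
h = 0.18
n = -15.92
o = 0.29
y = -1.91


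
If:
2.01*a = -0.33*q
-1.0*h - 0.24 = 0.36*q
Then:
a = -0.164179104477612*q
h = -0.36*q - 0.24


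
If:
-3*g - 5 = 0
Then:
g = -5/3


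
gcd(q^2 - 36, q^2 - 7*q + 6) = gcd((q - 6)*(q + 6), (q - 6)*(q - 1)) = q - 6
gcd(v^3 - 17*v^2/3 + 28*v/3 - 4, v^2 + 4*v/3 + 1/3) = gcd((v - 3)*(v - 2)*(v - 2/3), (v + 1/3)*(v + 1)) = 1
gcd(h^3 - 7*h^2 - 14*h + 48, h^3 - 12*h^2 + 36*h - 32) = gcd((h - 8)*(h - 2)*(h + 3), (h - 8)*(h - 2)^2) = h^2 - 10*h + 16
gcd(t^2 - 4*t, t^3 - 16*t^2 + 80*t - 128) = t - 4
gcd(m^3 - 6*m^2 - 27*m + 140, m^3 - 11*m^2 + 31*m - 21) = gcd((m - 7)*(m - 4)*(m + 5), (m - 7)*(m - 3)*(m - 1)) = m - 7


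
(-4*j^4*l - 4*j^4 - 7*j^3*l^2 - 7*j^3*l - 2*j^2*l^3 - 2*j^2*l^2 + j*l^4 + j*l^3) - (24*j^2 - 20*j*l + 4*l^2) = -4*j^4*l - 4*j^4 - 7*j^3*l^2 - 7*j^3*l - 2*j^2*l^3 - 2*j^2*l^2 - 24*j^2 + j*l^4 + j*l^3 + 20*j*l - 4*l^2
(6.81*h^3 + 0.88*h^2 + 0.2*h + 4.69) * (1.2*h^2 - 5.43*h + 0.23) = 8.172*h^5 - 35.9223*h^4 - 2.9721*h^3 + 4.7444*h^2 - 25.4207*h + 1.0787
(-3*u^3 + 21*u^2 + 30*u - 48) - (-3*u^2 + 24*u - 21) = -3*u^3 + 24*u^2 + 6*u - 27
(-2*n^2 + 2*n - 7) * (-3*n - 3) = 6*n^3 + 15*n + 21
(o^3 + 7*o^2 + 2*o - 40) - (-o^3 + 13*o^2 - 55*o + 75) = 2*o^3 - 6*o^2 + 57*o - 115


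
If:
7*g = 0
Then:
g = 0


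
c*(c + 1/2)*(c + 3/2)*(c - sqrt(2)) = c^4 - sqrt(2)*c^3 + 2*c^3 - 2*sqrt(2)*c^2 + 3*c^2/4 - 3*sqrt(2)*c/4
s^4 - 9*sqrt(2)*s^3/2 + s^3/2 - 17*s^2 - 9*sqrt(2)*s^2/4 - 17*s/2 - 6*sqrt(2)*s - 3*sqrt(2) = (s + 1/2)*(s - 6*sqrt(2))*(s + sqrt(2)/2)*(s + sqrt(2))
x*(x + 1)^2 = x^3 + 2*x^2 + x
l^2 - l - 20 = (l - 5)*(l + 4)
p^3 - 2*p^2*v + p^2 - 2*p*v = p*(p + 1)*(p - 2*v)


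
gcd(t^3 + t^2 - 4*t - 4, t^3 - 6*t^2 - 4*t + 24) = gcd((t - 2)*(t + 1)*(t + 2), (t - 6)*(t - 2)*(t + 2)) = t^2 - 4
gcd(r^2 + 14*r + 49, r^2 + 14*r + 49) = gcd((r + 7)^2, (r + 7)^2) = r^2 + 14*r + 49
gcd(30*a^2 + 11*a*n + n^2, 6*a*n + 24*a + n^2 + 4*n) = 6*a + n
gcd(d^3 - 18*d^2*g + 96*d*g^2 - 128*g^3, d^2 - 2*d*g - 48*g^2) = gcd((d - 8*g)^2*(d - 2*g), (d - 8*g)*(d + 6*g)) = d - 8*g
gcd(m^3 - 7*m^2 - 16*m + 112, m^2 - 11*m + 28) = m^2 - 11*m + 28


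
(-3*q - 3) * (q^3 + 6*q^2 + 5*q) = -3*q^4 - 21*q^3 - 33*q^2 - 15*q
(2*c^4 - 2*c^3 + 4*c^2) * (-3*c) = -6*c^5 + 6*c^4 - 12*c^3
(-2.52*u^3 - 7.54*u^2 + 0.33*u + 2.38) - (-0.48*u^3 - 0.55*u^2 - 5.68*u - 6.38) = -2.04*u^3 - 6.99*u^2 + 6.01*u + 8.76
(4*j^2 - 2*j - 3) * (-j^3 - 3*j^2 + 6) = -4*j^5 - 10*j^4 + 9*j^3 + 33*j^2 - 12*j - 18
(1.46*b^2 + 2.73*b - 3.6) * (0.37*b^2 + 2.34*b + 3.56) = 0.5402*b^4 + 4.4265*b^3 + 10.2538*b^2 + 1.2948*b - 12.816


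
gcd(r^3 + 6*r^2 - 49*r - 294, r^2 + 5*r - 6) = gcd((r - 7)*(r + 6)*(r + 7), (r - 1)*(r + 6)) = r + 6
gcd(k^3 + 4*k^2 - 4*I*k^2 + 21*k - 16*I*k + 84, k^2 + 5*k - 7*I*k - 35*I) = k - 7*I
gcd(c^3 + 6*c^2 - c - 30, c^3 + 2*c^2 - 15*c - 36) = c + 3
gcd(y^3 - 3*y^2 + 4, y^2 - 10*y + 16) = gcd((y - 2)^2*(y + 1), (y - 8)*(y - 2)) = y - 2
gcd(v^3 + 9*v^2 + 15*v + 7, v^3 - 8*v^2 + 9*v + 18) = v + 1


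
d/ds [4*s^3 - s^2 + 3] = 2*s*(6*s - 1)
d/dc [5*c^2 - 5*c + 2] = 10*c - 5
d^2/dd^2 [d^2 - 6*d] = 2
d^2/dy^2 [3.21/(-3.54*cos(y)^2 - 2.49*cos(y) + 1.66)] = (160.905744*(1 - cos(y)^2)^2 + 84.884598*cos(y)^3 + 175.808169*cos(y)^2 - 156.500982*cos(y) - 238.436874)/(3.54*cos(y)^2 + 2.49*cos(y) - 1.66)^3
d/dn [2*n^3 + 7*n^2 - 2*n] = 6*n^2 + 14*n - 2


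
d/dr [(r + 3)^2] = 2*r + 6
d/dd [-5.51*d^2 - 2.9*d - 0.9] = -11.02*d - 2.9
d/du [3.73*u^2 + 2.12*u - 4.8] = 7.46*u + 2.12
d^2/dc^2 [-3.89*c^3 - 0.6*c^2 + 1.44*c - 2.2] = -23.34*c - 1.2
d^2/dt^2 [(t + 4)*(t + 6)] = 2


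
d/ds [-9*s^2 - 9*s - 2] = -18*s - 9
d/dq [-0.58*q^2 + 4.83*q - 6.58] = 4.83 - 1.16*q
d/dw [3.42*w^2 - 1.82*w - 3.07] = 6.84*w - 1.82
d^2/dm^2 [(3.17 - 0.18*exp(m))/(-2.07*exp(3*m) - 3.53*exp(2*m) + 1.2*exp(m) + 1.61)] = (3.085128*exp(6*m) - 118.302363*exp(5*m) - 250.767135*exp(4*m) - 133.694654*exp(3*m) - 48.659607*exp(2*m) - 76.976804*exp(m) + 6.591018)*exp(m)/(8.869743*exp(9*m) + 45.377091*exp(8*m) + 61.956549*exp(7*m) - 29.32021*exp(6*m) - 106.503426*exp(5*m) - 20.941107*exp(4*m) + 55.288701*exp(3*m) + 20.495139*exp(2*m) - 9.33156*exp(m) - 4.173281)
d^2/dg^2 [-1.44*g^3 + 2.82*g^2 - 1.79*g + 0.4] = 5.64 - 8.64*g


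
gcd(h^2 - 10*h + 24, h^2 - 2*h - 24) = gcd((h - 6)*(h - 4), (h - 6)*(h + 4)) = h - 6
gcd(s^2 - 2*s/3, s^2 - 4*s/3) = s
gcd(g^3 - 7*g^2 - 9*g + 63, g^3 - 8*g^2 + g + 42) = g^2 - 10*g + 21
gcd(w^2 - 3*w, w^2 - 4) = 1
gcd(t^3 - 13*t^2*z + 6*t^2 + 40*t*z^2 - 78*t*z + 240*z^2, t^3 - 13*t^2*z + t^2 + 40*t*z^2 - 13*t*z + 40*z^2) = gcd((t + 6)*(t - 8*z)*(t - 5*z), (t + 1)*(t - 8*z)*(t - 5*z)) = t^2 - 13*t*z + 40*z^2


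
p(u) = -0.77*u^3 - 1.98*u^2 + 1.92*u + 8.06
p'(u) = -2.31*u^2 - 3.96*u + 1.92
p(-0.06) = 7.94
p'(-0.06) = 2.15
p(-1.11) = 4.54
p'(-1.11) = 3.47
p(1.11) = 6.70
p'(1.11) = -5.32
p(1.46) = 4.25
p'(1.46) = -8.79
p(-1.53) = 3.25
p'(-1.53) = 2.57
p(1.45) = 4.33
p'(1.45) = -8.68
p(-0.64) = 6.22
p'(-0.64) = 3.51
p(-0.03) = 8.00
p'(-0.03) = 2.04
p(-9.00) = 391.73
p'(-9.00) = -149.55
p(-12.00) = 1030.46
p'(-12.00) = -283.20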